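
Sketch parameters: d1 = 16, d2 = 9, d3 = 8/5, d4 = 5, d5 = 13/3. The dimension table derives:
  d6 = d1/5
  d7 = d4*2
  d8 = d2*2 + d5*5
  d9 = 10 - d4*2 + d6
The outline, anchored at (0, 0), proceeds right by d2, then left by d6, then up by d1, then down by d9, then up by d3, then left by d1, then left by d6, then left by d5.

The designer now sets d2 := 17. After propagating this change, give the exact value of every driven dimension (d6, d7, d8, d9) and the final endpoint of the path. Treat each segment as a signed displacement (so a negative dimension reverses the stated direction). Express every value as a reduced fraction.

Apply edit: d2 := 17
  d6 = d1/5 = 16/5
  d7 = d4*2 = 10
  d8 = d2*2 + d5*5 = 167/3
  d9 = 10 - d4*2 + d6 = 16/5
Walk from origin (0, 0):
  seg 1: right by d2 = 17 → (17, 0)
  seg 2: left by d6 = 16/5 → (69/5, 0)
  seg 3: up by d1 = 16 → (69/5, 16)
  seg 4: down by d9 = 16/5 → (69/5, 64/5)
  seg 5: up by d3 = 8/5 → (69/5, 72/5)
  seg 6: left by d1 = 16 → (-11/5, 72/5)
  seg 7: left by d6 = 16/5 → (-27/5, 72/5)
  seg 8: left by d5 = 13/3 → (-146/15, 72/5)

d6 = 16/5
d7 = 10
d8 = 167/3
d9 = 16/5
endpoint = (-146/15, 72/5)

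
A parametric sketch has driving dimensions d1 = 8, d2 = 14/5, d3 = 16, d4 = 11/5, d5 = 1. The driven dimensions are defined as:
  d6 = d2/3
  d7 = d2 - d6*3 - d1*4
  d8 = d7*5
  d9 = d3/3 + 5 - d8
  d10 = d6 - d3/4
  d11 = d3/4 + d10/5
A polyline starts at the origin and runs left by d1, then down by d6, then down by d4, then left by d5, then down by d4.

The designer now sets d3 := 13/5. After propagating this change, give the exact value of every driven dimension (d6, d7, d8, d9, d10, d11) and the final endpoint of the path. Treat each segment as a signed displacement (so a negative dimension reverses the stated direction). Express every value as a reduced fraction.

Apply edit: d3 := 13/5
  d6 = d2/3 = 14/15
  d7 = d2 - d6*3 - d1*4 = -32
  d8 = d7*5 = -160
  d9 = d3/3 + 5 - d8 = 2488/15
  d10 = d6 - d3/4 = 17/60
  d11 = d3/4 + d10/5 = 53/75
Walk from origin (0, 0):
  seg 1: left by d1 = 8 → (-8, 0)
  seg 2: down by d6 = 14/15 → (-8, -14/15)
  seg 3: down by d4 = 11/5 → (-8, -47/15)
  seg 4: left by d5 = 1 → (-9, -47/15)
  seg 5: down by d4 = 11/5 → (-9, -16/3)

d6 = 14/15
d7 = -32
d8 = -160
d9 = 2488/15
d10 = 17/60
d11 = 53/75
endpoint = (-9, -16/3)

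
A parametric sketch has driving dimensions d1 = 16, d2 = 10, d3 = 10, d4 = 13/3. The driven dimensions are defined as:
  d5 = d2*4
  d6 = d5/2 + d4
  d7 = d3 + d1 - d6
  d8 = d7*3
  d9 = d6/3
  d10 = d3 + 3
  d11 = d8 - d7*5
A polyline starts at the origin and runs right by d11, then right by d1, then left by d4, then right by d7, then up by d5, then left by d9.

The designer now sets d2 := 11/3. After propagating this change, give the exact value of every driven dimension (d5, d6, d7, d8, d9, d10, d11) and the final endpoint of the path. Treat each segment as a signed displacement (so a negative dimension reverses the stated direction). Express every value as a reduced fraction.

Apply edit: d2 := 11/3
  d5 = d2*4 = 44/3
  d6 = d5/2 + d4 = 35/3
  d7 = d3 + d1 - d6 = 43/3
  d8 = d7*3 = 43
  d9 = d6/3 = 35/9
  d10 = d3 + 3 = 13
  d11 = d8 - d7*5 = -86/3
Walk from origin (0, 0):
  seg 1: right by d11 = -86/3 → (-86/3, 0)
  seg 2: right by d1 = 16 → (-38/3, 0)
  seg 3: left by d4 = 13/3 → (-17, 0)
  seg 4: right by d7 = 43/3 → (-8/3, 0)
  seg 5: up by d5 = 44/3 → (-8/3, 44/3)
  seg 6: left by d9 = 35/9 → (-59/9, 44/3)

d5 = 44/3
d6 = 35/3
d7 = 43/3
d8 = 43
d9 = 35/9
d10 = 13
d11 = -86/3
endpoint = (-59/9, 44/3)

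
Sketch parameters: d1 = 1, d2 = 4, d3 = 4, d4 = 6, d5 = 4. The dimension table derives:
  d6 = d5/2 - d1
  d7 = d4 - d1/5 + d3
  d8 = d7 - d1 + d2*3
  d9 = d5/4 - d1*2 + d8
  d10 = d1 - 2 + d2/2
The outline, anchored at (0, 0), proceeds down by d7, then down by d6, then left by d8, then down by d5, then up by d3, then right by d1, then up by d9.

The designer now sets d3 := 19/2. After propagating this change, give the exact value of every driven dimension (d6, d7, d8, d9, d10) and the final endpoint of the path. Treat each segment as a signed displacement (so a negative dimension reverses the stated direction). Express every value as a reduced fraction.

Apply edit: d3 := 19/2
  d6 = d5/2 - d1 = 1
  d7 = d4 - d1/5 + d3 = 153/10
  d8 = d7 - d1 + d2*3 = 263/10
  d9 = d5/4 - d1*2 + d8 = 253/10
  d10 = d1 - 2 + d2/2 = 1
Walk from origin (0, 0):
  seg 1: down by d7 = 153/10 → (0, -153/10)
  seg 2: down by d6 = 1 → (0, -163/10)
  seg 3: left by d8 = 263/10 → (-263/10, -163/10)
  seg 4: down by d5 = 4 → (-263/10, -203/10)
  seg 5: up by d3 = 19/2 → (-263/10, -54/5)
  seg 6: right by d1 = 1 → (-253/10, -54/5)
  seg 7: up by d9 = 253/10 → (-253/10, 29/2)

d6 = 1
d7 = 153/10
d8 = 263/10
d9 = 253/10
d10 = 1
endpoint = (-253/10, 29/2)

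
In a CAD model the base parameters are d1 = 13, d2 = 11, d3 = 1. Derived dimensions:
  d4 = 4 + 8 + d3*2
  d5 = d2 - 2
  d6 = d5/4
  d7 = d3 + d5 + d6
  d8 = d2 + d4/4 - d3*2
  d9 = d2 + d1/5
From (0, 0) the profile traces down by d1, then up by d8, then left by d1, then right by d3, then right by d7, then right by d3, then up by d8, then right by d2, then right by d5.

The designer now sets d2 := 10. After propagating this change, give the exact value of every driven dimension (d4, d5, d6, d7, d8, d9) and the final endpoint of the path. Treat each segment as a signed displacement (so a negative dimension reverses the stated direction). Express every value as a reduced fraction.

Apply edit: d2 := 10
  d4 = 4 + 8 + d3*2 = 14
  d5 = d2 - 2 = 8
  d6 = d5/4 = 2
  d7 = d3 + d5 + d6 = 11
  d8 = d2 + d4/4 - d3*2 = 23/2
  d9 = d2 + d1/5 = 63/5
Walk from origin (0, 0):
  seg 1: down by d1 = 13 → (0, -13)
  seg 2: up by d8 = 23/2 → (0, -3/2)
  seg 3: left by d1 = 13 → (-13, -3/2)
  seg 4: right by d3 = 1 → (-12, -3/2)
  seg 5: right by d7 = 11 → (-1, -3/2)
  seg 6: right by d3 = 1 → (0, -3/2)
  seg 7: up by d8 = 23/2 → (0, 10)
  seg 8: right by d2 = 10 → (10, 10)
  seg 9: right by d5 = 8 → (18, 10)

d4 = 14
d5 = 8
d6 = 2
d7 = 11
d8 = 23/2
d9 = 63/5
endpoint = (18, 10)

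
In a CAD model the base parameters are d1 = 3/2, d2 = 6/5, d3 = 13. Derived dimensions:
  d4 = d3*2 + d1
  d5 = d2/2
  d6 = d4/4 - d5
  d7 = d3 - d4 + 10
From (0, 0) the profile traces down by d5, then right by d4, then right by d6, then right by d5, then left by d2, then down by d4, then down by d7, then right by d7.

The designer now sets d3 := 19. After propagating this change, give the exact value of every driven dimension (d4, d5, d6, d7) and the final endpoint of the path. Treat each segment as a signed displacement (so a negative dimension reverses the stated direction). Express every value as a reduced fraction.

d4 = 79/2
d5 = 3/5
d6 = 371/40
d7 = -21/2
endpoint = (1507/40, -148/5)

Apply edit: d3 := 19
  d4 = d3*2 + d1 = 79/2
  d5 = d2/2 = 3/5
  d6 = d4/4 - d5 = 371/40
  d7 = d3 - d4 + 10 = -21/2
Walk from origin (0, 0):
  seg 1: down by d5 = 3/5 → (0, -3/5)
  seg 2: right by d4 = 79/2 → (79/2, -3/5)
  seg 3: right by d6 = 371/40 → (1951/40, -3/5)
  seg 4: right by d5 = 3/5 → (395/8, -3/5)
  seg 5: left by d2 = 6/5 → (1927/40, -3/5)
  seg 6: down by d4 = 79/2 → (1927/40, -401/10)
  seg 7: down by d7 = -21/2 → (1927/40, -148/5)
  seg 8: right by d7 = -21/2 → (1507/40, -148/5)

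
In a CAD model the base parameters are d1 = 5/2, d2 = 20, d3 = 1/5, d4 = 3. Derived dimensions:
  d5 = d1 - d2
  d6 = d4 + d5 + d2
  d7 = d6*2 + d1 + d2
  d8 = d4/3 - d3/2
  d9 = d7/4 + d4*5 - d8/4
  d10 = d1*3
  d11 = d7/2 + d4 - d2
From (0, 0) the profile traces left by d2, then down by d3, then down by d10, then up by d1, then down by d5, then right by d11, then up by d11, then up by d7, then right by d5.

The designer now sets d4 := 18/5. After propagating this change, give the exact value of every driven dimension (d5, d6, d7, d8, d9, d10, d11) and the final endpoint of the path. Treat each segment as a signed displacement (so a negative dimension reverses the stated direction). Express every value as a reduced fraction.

d5 = -35/2
d6 = 61/10
d7 = 347/10
d8 = 11/10
d9 = 132/5
d10 = 15/2
d11 = 19/20
endpoint = (-731/20, 959/20)

Apply edit: d4 := 18/5
  d5 = d1 - d2 = -35/2
  d6 = d4 + d5 + d2 = 61/10
  d7 = d6*2 + d1 + d2 = 347/10
  d8 = d4/3 - d3/2 = 11/10
  d9 = d7/4 + d4*5 - d8/4 = 132/5
  d10 = d1*3 = 15/2
  d11 = d7/2 + d4 - d2 = 19/20
Walk from origin (0, 0):
  seg 1: left by d2 = 20 → (-20, 0)
  seg 2: down by d3 = 1/5 → (-20, -1/5)
  seg 3: down by d10 = 15/2 → (-20, -77/10)
  seg 4: up by d1 = 5/2 → (-20, -26/5)
  seg 5: down by d5 = -35/2 → (-20, 123/10)
  seg 6: right by d11 = 19/20 → (-381/20, 123/10)
  seg 7: up by d11 = 19/20 → (-381/20, 53/4)
  seg 8: up by d7 = 347/10 → (-381/20, 959/20)
  seg 9: right by d5 = -35/2 → (-731/20, 959/20)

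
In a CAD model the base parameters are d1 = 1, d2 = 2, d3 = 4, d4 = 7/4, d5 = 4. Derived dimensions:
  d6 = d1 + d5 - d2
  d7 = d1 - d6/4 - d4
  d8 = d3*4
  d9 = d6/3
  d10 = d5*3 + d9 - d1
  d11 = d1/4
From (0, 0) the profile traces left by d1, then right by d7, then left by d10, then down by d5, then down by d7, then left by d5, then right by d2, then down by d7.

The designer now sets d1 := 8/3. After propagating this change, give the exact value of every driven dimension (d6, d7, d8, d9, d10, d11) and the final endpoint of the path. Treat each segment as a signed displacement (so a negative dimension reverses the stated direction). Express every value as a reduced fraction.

Apply edit: d1 := 8/3
  d6 = d1 + d5 - d2 = 14/3
  d7 = d1 - d6/4 - d4 = -1/4
  d8 = d3*4 = 16
  d9 = d6/3 = 14/9
  d10 = d5*3 + d9 - d1 = 98/9
  d11 = d1/4 = 2/3
Walk from origin (0, 0):
  seg 1: left by d1 = 8/3 → (-8/3, 0)
  seg 2: right by d7 = -1/4 → (-35/12, 0)
  seg 3: left by d10 = 98/9 → (-497/36, 0)
  seg 4: down by d5 = 4 → (-497/36, -4)
  seg 5: down by d7 = -1/4 → (-497/36, -15/4)
  seg 6: left by d5 = 4 → (-641/36, -15/4)
  seg 7: right by d2 = 2 → (-569/36, -15/4)
  seg 8: down by d7 = -1/4 → (-569/36, -7/2)

d6 = 14/3
d7 = -1/4
d8 = 16
d9 = 14/9
d10 = 98/9
d11 = 2/3
endpoint = (-569/36, -7/2)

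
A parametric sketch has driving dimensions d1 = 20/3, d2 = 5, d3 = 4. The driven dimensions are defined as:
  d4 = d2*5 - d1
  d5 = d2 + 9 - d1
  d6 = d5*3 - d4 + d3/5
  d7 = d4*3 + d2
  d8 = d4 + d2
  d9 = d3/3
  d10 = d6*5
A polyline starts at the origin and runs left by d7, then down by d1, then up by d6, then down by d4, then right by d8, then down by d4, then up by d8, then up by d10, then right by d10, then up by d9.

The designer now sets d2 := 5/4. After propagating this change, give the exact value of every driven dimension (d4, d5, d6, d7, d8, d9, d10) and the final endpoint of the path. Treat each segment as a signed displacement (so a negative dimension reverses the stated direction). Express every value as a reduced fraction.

Apply edit: d2 := 5/4
  d4 = d2*5 - d1 = -5/12
  d5 = d2 + 9 - d1 = 43/12
  d6 = d5*3 - d4 + d3/5 = 359/30
  d7 = d4*3 + d2 = 0
  d8 = d4 + d2 = 5/6
  d9 = d3/3 = 4/3
  d10 = d6*5 = 359/6
Walk from origin (0, 0):
  seg 1: left by d7 = 0 → (0, 0)
  seg 2: down by d1 = 20/3 → (0, -20/3)
  seg 3: up by d6 = 359/30 → (0, 53/10)
  seg 4: down by d4 = -5/12 → (0, 343/60)
  seg 5: right by d8 = 5/6 → (5/6, 343/60)
  seg 6: down by d4 = -5/12 → (5/6, 92/15)
  seg 7: up by d8 = 5/6 → (5/6, 209/30)
  seg 8: up by d10 = 359/6 → (5/6, 334/5)
  seg 9: right by d10 = 359/6 → (182/3, 334/5)
  seg 10: up by d9 = 4/3 → (182/3, 1022/15)

d4 = -5/12
d5 = 43/12
d6 = 359/30
d7 = 0
d8 = 5/6
d9 = 4/3
d10 = 359/6
endpoint = (182/3, 1022/15)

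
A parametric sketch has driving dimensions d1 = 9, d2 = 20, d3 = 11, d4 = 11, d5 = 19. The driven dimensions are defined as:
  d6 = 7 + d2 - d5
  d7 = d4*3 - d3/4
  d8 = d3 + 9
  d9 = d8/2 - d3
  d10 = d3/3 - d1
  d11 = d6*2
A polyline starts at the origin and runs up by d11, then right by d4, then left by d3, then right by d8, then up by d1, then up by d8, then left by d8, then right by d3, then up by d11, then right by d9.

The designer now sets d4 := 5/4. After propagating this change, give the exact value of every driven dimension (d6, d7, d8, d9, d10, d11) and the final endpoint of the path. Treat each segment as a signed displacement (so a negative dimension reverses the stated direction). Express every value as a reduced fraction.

Apply edit: d4 := 5/4
  d6 = 7 + d2 - d5 = 8
  d7 = d4*3 - d3/4 = 1
  d8 = d3 + 9 = 20
  d9 = d8/2 - d3 = -1
  d10 = d3/3 - d1 = -16/3
  d11 = d6*2 = 16
Walk from origin (0, 0):
  seg 1: up by d11 = 16 → (0, 16)
  seg 2: right by d4 = 5/4 → (5/4, 16)
  seg 3: left by d3 = 11 → (-39/4, 16)
  seg 4: right by d8 = 20 → (41/4, 16)
  seg 5: up by d1 = 9 → (41/4, 25)
  seg 6: up by d8 = 20 → (41/4, 45)
  seg 7: left by d8 = 20 → (-39/4, 45)
  seg 8: right by d3 = 11 → (5/4, 45)
  seg 9: up by d11 = 16 → (5/4, 61)
  seg 10: right by d9 = -1 → (1/4, 61)

d6 = 8
d7 = 1
d8 = 20
d9 = -1
d10 = -16/3
d11 = 16
endpoint = (1/4, 61)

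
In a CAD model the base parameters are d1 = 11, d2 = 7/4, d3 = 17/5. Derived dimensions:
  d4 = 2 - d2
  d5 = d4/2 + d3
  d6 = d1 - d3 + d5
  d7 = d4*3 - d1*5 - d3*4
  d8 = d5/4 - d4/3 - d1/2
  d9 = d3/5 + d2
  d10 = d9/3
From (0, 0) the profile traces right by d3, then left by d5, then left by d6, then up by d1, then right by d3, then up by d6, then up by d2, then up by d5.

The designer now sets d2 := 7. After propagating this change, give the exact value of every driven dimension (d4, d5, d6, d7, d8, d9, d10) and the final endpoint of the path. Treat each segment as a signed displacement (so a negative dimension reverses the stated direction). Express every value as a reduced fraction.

d4 = -5
d5 = 9/10
d6 = 17/2
d7 = -418/5
d8 = -433/120
d9 = 192/25
d10 = 64/25
endpoint = (-13/5, 137/5)

Apply edit: d2 := 7
  d4 = 2 - d2 = -5
  d5 = d4/2 + d3 = 9/10
  d6 = d1 - d3 + d5 = 17/2
  d7 = d4*3 - d1*5 - d3*4 = -418/5
  d8 = d5/4 - d4/3 - d1/2 = -433/120
  d9 = d3/5 + d2 = 192/25
  d10 = d9/3 = 64/25
Walk from origin (0, 0):
  seg 1: right by d3 = 17/5 → (17/5, 0)
  seg 2: left by d5 = 9/10 → (5/2, 0)
  seg 3: left by d6 = 17/2 → (-6, 0)
  seg 4: up by d1 = 11 → (-6, 11)
  seg 5: right by d3 = 17/5 → (-13/5, 11)
  seg 6: up by d6 = 17/2 → (-13/5, 39/2)
  seg 7: up by d2 = 7 → (-13/5, 53/2)
  seg 8: up by d5 = 9/10 → (-13/5, 137/5)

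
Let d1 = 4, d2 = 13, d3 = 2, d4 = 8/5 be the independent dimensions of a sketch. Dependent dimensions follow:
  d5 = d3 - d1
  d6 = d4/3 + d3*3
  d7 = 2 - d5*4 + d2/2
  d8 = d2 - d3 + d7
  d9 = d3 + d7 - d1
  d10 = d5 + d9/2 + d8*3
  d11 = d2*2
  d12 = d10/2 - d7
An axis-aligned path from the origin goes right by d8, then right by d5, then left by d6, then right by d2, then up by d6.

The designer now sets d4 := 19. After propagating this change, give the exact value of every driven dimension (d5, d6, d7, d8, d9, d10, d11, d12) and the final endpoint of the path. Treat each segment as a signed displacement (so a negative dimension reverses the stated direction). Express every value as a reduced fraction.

d5 = -2
d6 = 37/3
d7 = 33/2
d8 = 55/2
d9 = 29/2
d10 = 351/4
d11 = 26
d12 = 219/8
endpoint = (157/6, 37/3)

Apply edit: d4 := 19
  d5 = d3 - d1 = -2
  d6 = d4/3 + d3*3 = 37/3
  d7 = 2 - d5*4 + d2/2 = 33/2
  d8 = d2 - d3 + d7 = 55/2
  d9 = d3 + d7 - d1 = 29/2
  d10 = d5 + d9/2 + d8*3 = 351/4
  d11 = d2*2 = 26
  d12 = d10/2 - d7 = 219/8
Walk from origin (0, 0):
  seg 1: right by d8 = 55/2 → (55/2, 0)
  seg 2: right by d5 = -2 → (51/2, 0)
  seg 3: left by d6 = 37/3 → (79/6, 0)
  seg 4: right by d2 = 13 → (157/6, 0)
  seg 5: up by d6 = 37/3 → (157/6, 37/3)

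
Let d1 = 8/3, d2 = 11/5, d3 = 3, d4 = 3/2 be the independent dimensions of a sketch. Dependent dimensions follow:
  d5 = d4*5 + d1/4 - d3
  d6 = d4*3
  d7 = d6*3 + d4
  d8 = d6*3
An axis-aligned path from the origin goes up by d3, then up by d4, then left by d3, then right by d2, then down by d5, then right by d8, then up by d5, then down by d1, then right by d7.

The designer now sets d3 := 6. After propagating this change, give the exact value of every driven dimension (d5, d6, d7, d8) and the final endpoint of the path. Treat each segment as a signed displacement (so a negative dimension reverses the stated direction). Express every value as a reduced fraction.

Apply edit: d3 := 6
  d5 = d4*5 + d1/4 - d3 = 13/6
  d6 = d4*3 = 9/2
  d7 = d6*3 + d4 = 15
  d8 = d6*3 = 27/2
Walk from origin (0, 0):
  seg 1: up by d3 = 6 → (0, 6)
  seg 2: up by d4 = 3/2 → (0, 15/2)
  seg 3: left by d3 = 6 → (-6, 15/2)
  seg 4: right by d2 = 11/5 → (-19/5, 15/2)
  seg 5: down by d5 = 13/6 → (-19/5, 16/3)
  seg 6: right by d8 = 27/2 → (97/10, 16/3)
  seg 7: up by d5 = 13/6 → (97/10, 15/2)
  seg 8: down by d1 = 8/3 → (97/10, 29/6)
  seg 9: right by d7 = 15 → (247/10, 29/6)

d5 = 13/6
d6 = 9/2
d7 = 15
d8 = 27/2
endpoint = (247/10, 29/6)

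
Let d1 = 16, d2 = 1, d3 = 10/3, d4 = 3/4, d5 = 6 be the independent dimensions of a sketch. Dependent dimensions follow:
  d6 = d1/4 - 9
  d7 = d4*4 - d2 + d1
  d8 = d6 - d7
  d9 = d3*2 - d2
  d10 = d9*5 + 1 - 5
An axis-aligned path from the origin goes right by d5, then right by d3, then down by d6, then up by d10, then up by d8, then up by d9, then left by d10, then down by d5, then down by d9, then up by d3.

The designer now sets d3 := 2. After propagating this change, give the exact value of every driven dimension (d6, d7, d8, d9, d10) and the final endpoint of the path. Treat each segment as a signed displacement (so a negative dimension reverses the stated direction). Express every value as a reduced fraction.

Apply edit: d3 := 2
  d6 = d1/4 - 9 = -5
  d7 = d4*4 - d2 + d1 = 18
  d8 = d6 - d7 = -23
  d9 = d3*2 - d2 = 3
  d10 = d9*5 + 1 - 5 = 11
Walk from origin (0, 0):
  seg 1: right by d5 = 6 → (6, 0)
  seg 2: right by d3 = 2 → (8, 0)
  seg 3: down by d6 = -5 → (8, 5)
  seg 4: up by d10 = 11 → (8, 16)
  seg 5: up by d8 = -23 → (8, -7)
  seg 6: up by d9 = 3 → (8, -4)
  seg 7: left by d10 = 11 → (-3, -4)
  seg 8: down by d5 = 6 → (-3, -10)
  seg 9: down by d9 = 3 → (-3, -13)
  seg 10: up by d3 = 2 → (-3, -11)

d6 = -5
d7 = 18
d8 = -23
d9 = 3
d10 = 11
endpoint = (-3, -11)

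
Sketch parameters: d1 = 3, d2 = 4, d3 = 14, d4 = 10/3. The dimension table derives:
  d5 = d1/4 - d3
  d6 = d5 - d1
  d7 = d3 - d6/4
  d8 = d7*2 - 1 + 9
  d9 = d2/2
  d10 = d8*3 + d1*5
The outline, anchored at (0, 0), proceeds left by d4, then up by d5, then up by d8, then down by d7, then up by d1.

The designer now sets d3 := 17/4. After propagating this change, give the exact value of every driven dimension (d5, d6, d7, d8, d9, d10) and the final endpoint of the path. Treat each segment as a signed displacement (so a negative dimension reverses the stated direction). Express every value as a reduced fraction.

Apply edit: d3 := 17/4
  d5 = d1/4 - d3 = -7/2
  d6 = d5 - d1 = -13/2
  d7 = d3 - d6/4 = 47/8
  d8 = d7*2 - 1 + 9 = 79/4
  d9 = d2/2 = 2
  d10 = d8*3 + d1*5 = 297/4
Walk from origin (0, 0):
  seg 1: left by d4 = 10/3 → (-10/3, 0)
  seg 2: up by d5 = -7/2 → (-10/3, -7/2)
  seg 3: up by d8 = 79/4 → (-10/3, 65/4)
  seg 4: down by d7 = 47/8 → (-10/3, 83/8)
  seg 5: up by d1 = 3 → (-10/3, 107/8)

d5 = -7/2
d6 = -13/2
d7 = 47/8
d8 = 79/4
d9 = 2
d10 = 297/4
endpoint = (-10/3, 107/8)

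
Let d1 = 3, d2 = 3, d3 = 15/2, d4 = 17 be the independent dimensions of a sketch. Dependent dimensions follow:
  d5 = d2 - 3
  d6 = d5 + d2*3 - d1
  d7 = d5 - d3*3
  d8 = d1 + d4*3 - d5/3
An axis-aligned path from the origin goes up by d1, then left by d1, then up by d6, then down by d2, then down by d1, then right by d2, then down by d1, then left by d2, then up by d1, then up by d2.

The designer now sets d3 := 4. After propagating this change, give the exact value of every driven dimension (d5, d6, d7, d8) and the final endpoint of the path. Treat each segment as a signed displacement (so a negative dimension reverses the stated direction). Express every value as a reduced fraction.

Apply edit: d3 := 4
  d5 = d2 - 3 = 0
  d6 = d5 + d2*3 - d1 = 6
  d7 = d5 - d3*3 = -12
  d8 = d1 + d4*3 - d5/3 = 54
Walk from origin (0, 0):
  seg 1: up by d1 = 3 → (0, 3)
  seg 2: left by d1 = 3 → (-3, 3)
  seg 3: up by d6 = 6 → (-3, 9)
  seg 4: down by d2 = 3 → (-3, 6)
  seg 5: down by d1 = 3 → (-3, 3)
  seg 6: right by d2 = 3 → (0, 3)
  seg 7: down by d1 = 3 → (0, 0)
  seg 8: left by d2 = 3 → (-3, 0)
  seg 9: up by d1 = 3 → (-3, 3)
  seg 10: up by d2 = 3 → (-3, 6)

d5 = 0
d6 = 6
d7 = -12
d8 = 54
endpoint = (-3, 6)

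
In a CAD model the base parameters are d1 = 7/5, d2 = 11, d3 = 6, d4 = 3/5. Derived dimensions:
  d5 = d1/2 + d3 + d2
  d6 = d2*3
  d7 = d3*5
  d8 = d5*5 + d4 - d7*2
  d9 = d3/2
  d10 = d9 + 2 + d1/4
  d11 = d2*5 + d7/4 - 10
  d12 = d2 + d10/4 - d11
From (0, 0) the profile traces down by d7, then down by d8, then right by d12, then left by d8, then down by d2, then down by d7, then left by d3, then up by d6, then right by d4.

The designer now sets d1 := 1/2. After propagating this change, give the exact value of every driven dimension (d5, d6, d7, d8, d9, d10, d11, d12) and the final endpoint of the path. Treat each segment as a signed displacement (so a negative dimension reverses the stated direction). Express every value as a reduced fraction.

d5 = 69/4
d6 = 33
d7 = 30
d8 = 537/20
d9 = 3
d10 = 41/8
d11 = 105/2
d12 = -1287/32
endpoint = (-2319/32, -1297/20)

Apply edit: d1 := 1/2
  d5 = d1/2 + d3 + d2 = 69/4
  d6 = d2*3 = 33
  d7 = d3*5 = 30
  d8 = d5*5 + d4 - d7*2 = 537/20
  d9 = d3/2 = 3
  d10 = d9 + 2 + d1/4 = 41/8
  d11 = d2*5 + d7/4 - 10 = 105/2
  d12 = d2 + d10/4 - d11 = -1287/32
Walk from origin (0, 0):
  seg 1: down by d7 = 30 → (0, -30)
  seg 2: down by d8 = 537/20 → (0, -1137/20)
  seg 3: right by d12 = -1287/32 → (-1287/32, -1137/20)
  seg 4: left by d8 = 537/20 → (-10731/160, -1137/20)
  seg 5: down by d2 = 11 → (-10731/160, -1357/20)
  seg 6: down by d7 = 30 → (-10731/160, -1957/20)
  seg 7: left by d3 = 6 → (-11691/160, -1957/20)
  seg 8: up by d6 = 33 → (-11691/160, -1297/20)
  seg 9: right by d4 = 3/5 → (-2319/32, -1297/20)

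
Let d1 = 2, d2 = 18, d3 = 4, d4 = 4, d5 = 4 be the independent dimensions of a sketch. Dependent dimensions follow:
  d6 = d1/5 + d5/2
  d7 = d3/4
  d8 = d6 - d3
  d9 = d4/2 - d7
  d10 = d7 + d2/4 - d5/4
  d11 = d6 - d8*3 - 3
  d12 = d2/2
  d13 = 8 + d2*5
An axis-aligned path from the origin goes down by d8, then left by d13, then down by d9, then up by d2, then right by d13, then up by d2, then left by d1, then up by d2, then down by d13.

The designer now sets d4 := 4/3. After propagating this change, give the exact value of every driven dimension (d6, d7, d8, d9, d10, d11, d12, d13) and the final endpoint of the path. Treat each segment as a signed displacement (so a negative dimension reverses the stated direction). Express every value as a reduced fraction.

Apply edit: d4 := 4/3
  d6 = d1/5 + d5/2 = 12/5
  d7 = d3/4 = 1
  d8 = d6 - d3 = -8/5
  d9 = d4/2 - d7 = -1/3
  d10 = d7 + d2/4 - d5/4 = 9/2
  d11 = d6 - d8*3 - 3 = 21/5
  d12 = d2/2 = 9
  d13 = 8 + d2*5 = 98
Walk from origin (0, 0):
  seg 1: down by d8 = -8/5 → (0, 8/5)
  seg 2: left by d13 = 98 → (-98, 8/5)
  seg 3: down by d9 = -1/3 → (-98, 29/15)
  seg 4: up by d2 = 18 → (-98, 299/15)
  seg 5: right by d13 = 98 → (0, 299/15)
  seg 6: up by d2 = 18 → (0, 569/15)
  seg 7: left by d1 = 2 → (-2, 569/15)
  seg 8: up by d2 = 18 → (-2, 839/15)
  seg 9: down by d13 = 98 → (-2, -631/15)

d6 = 12/5
d7 = 1
d8 = -8/5
d9 = -1/3
d10 = 9/2
d11 = 21/5
d12 = 9
d13 = 98
endpoint = (-2, -631/15)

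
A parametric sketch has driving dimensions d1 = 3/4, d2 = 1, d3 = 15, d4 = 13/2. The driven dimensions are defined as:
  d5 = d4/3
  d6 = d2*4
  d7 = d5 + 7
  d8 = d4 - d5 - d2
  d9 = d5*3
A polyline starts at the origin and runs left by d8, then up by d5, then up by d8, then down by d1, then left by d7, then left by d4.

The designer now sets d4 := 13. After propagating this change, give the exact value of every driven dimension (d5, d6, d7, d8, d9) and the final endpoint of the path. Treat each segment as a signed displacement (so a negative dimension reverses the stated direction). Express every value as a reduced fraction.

Apply edit: d4 := 13
  d5 = d4/3 = 13/3
  d6 = d2*4 = 4
  d7 = d5 + 7 = 34/3
  d8 = d4 - d5 - d2 = 23/3
  d9 = d5*3 = 13
Walk from origin (0, 0):
  seg 1: left by d8 = 23/3 → (-23/3, 0)
  seg 2: up by d5 = 13/3 → (-23/3, 13/3)
  seg 3: up by d8 = 23/3 → (-23/3, 12)
  seg 4: down by d1 = 3/4 → (-23/3, 45/4)
  seg 5: left by d7 = 34/3 → (-19, 45/4)
  seg 6: left by d4 = 13 → (-32, 45/4)

d5 = 13/3
d6 = 4
d7 = 34/3
d8 = 23/3
d9 = 13
endpoint = (-32, 45/4)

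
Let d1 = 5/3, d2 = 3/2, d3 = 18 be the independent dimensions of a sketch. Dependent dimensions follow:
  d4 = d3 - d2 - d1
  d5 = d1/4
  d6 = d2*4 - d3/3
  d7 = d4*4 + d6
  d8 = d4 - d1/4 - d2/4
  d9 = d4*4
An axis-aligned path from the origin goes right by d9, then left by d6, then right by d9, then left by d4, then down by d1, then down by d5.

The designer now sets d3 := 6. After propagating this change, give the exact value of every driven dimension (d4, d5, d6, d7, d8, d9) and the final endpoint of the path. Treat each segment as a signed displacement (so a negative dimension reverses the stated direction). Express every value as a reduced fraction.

d4 = 17/6
d5 = 5/12
d6 = 4
d7 = 46/3
d8 = 49/24
d9 = 34/3
endpoint = (95/6, -25/12)

Apply edit: d3 := 6
  d4 = d3 - d2 - d1 = 17/6
  d5 = d1/4 = 5/12
  d6 = d2*4 - d3/3 = 4
  d7 = d4*4 + d6 = 46/3
  d8 = d4 - d1/4 - d2/4 = 49/24
  d9 = d4*4 = 34/3
Walk from origin (0, 0):
  seg 1: right by d9 = 34/3 → (34/3, 0)
  seg 2: left by d6 = 4 → (22/3, 0)
  seg 3: right by d9 = 34/3 → (56/3, 0)
  seg 4: left by d4 = 17/6 → (95/6, 0)
  seg 5: down by d1 = 5/3 → (95/6, -5/3)
  seg 6: down by d5 = 5/12 → (95/6, -25/12)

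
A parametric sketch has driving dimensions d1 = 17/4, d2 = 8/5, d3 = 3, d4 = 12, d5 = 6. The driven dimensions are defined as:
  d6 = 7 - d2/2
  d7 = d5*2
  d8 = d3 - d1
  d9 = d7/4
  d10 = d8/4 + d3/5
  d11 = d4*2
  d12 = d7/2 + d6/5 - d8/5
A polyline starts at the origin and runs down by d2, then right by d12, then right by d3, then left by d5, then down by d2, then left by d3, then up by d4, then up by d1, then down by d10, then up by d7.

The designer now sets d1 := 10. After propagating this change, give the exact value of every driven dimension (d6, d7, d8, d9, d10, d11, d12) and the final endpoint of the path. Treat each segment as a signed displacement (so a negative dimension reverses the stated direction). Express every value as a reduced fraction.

Apply edit: d1 := 10
  d6 = 7 - d2/2 = 31/5
  d7 = d5*2 = 12
  d8 = d3 - d1 = -7
  d9 = d7/4 = 3
  d10 = d8/4 + d3/5 = -23/20
  d11 = d4*2 = 24
  d12 = d7/2 + d6/5 - d8/5 = 216/25
Walk from origin (0, 0):
  seg 1: down by d2 = 8/5 → (0, -8/5)
  seg 2: right by d12 = 216/25 → (216/25, -8/5)
  seg 3: right by d3 = 3 → (291/25, -8/5)
  seg 4: left by d5 = 6 → (141/25, -8/5)
  seg 5: down by d2 = 8/5 → (141/25, -16/5)
  seg 6: left by d3 = 3 → (66/25, -16/5)
  seg 7: up by d4 = 12 → (66/25, 44/5)
  seg 8: up by d1 = 10 → (66/25, 94/5)
  seg 9: down by d10 = -23/20 → (66/25, 399/20)
  seg 10: up by d7 = 12 → (66/25, 639/20)

d6 = 31/5
d7 = 12
d8 = -7
d9 = 3
d10 = -23/20
d11 = 24
d12 = 216/25
endpoint = (66/25, 639/20)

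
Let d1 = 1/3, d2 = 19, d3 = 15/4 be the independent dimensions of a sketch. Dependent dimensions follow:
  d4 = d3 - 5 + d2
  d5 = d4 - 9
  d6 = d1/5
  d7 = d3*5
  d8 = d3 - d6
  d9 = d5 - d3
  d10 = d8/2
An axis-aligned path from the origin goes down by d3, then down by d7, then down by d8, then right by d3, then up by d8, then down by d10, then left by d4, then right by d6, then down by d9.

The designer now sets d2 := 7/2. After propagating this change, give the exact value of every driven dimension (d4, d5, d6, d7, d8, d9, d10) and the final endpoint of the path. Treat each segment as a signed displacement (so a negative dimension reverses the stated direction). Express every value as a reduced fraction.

d4 = 9/4
d5 = -27/4
d6 = 1/15
d7 = 75/4
d8 = 221/60
d9 = -21/2
d10 = 221/120
endpoint = (47/30, -1661/120)

Apply edit: d2 := 7/2
  d4 = d3 - 5 + d2 = 9/4
  d5 = d4 - 9 = -27/4
  d6 = d1/5 = 1/15
  d7 = d3*5 = 75/4
  d8 = d3 - d6 = 221/60
  d9 = d5 - d3 = -21/2
  d10 = d8/2 = 221/120
Walk from origin (0, 0):
  seg 1: down by d3 = 15/4 → (0, -15/4)
  seg 2: down by d7 = 75/4 → (0, -45/2)
  seg 3: down by d8 = 221/60 → (0, -1571/60)
  seg 4: right by d3 = 15/4 → (15/4, -1571/60)
  seg 5: up by d8 = 221/60 → (15/4, -45/2)
  seg 6: down by d10 = 221/120 → (15/4, -2921/120)
  seg 7: left by d4 = 9/4 → (3/2, -2921/120)
  seg 8: right by d6 = 1/15 → (47/30, -2921/120)
  seg 9: down by d9 = -21/2 → (47/30, -1661/120)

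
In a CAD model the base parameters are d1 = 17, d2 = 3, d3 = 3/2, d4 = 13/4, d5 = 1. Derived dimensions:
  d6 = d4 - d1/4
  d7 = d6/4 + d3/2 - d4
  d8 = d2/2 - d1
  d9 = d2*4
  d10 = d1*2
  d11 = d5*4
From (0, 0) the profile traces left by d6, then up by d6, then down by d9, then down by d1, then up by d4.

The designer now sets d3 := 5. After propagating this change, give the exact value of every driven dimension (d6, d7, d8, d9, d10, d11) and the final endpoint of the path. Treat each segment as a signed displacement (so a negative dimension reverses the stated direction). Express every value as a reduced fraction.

d6 = -1
d7 = -1
d8 = -31/2
d9 = 12
d10 = 34
d11 = 4
endpoint = (1, -107/4)

Apply edit: d3 := 5
  d6 = d4 - d1/4 = -1
  d7 = d6/4 + d3/2 - d4 = -1
  d8 = d2/2 - d1 = -31/2
  d9 = d2*4 = 12
  d10 = d1*2 = 34
  d11 = d5*4 = 4
Walk from origin (0, 0):
  seg 1: left by d6 = -1 → (1, 0)
  seg 2: up by d6 = -1 → (1, -1)
  seg 3: down by d9 = 12 → (1, -13)
  seg 4: down by d1 = 17 → (1, -30)
  seg 5: up by d4 = 13/4 → (1, -107/4)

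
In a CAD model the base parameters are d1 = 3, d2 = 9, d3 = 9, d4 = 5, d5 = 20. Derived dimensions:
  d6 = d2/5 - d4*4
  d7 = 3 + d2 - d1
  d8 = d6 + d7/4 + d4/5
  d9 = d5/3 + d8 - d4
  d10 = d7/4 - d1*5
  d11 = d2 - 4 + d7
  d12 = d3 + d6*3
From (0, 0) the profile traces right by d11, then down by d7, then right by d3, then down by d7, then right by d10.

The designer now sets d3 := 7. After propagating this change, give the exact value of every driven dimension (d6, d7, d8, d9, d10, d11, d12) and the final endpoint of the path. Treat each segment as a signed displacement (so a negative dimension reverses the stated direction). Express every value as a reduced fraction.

d6 = -91/5
d7 = 9
d8 = -299/20
d9 = -797/60
d10 = -51/4
d11 = 14
d12 = -238/5
endpoint = (33/4, -18)

Apply edit: d3 := 7
  d6 = d2/5 - d4*4 = -91/5
  d7 = 3 + d2 - d1 = 9
  d8 = d6 + d7/4 + d4/5 = -299/20
  d9 = d5/3 + d8 - d4 = -797/60
  d10 = d7/4 - d1*5 = -51/4
  d11 = d2 - 4 + d7 = 14
  d12 = d3 + d6*3 = -238/5
Walk from origin (0, 0):
  seg 1: right by d11 = 14 → (14, 0)
  seg 2: down by d7 = 9 → (14, -9)
  seg 3: right by d3 = 7 → (21, -9)
  seg 4: down by d7 = 9 → (21, -18)
  seg 5: right by d10 = -51/4 → (33/4, -18)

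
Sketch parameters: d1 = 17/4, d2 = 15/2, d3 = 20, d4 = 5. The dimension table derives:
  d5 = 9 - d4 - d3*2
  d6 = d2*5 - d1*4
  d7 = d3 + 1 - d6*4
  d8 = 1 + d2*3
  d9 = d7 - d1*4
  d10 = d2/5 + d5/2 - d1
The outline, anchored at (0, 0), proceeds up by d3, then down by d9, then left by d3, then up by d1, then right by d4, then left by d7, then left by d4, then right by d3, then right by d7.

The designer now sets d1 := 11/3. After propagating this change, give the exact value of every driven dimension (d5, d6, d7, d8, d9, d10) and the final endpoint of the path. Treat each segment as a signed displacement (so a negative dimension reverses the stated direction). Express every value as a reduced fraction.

d5 = -36
d6 = 137/6
d7 = -211/3
d8 = 47/2
d9 = -85
d10 = -121/6
endpoint = (0, 326/3)

Apply edit: d1 := 11/3
  d5 = 9 - d4 - d3*2 = -36
  d6 = d2*5 - d1*4 = 137/6
  d7 = d3 + 1 - d6*4 = -211/3
  d8 = 1 + d2*3 = 47/2
  d9 = d7 - d1*4 = -85
  d10 = d2/5 + d5/2 - d1 = -121/6
Walk from origin (0, 0):
  seg 1: up by d3 = 20 → (0, 20)
  seg 2: down by d9 = -85 → (0, 105)
  seg 3: left by d3 = 20 → (-20, 105)
  seg 4: up by d1 = 11/3 → (-20, 326/3)
  seg 5: right by d4 = 5 → (-15, 326/3)
  seg 6: left by d7 = -211/3 → (166/3, 326/3)
  seg 7: left by d4 = 5 → (151/3, 326/3)
  seg 8: right by d3 = 20 → (211/3, 326/3)
  seg 9: right by d7 = -211/3 → (0, 326/3)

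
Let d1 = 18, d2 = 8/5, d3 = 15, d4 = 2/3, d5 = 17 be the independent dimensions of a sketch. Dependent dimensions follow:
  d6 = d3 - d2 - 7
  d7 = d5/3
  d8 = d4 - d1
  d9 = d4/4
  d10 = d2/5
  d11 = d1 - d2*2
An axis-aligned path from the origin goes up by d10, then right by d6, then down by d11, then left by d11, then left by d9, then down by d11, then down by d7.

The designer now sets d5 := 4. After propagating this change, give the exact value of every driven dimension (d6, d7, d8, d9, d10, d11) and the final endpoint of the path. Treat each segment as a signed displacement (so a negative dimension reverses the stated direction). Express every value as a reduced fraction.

d6 = 32/5
d7 = 4/3
d8 = -52/3
d9 = 1/6
d10 = 8/25
d11 = 74/5
endpoint = (-257/30, -2296/75)

Apply edit: d5 := 4
  d6 = d3 - d2 - 7 = 32/5
  d7 = d5/3 = 4/3
  d8 = d4 - d1 = -52/3
  d9 = d4/4 = 1/6
  d10 = d2/5 = 8/25
  d11 = d1 - d2*2 = 74/5
Walk from origin (0, 0):
  seg 1: up by d10 = 8/25 → (0, 8/25)
  seg 2: right by d6 = 32/5 → (32/5, 8/25)
  seg 3: down by d11 = 74/5 → (32/5, -362/25)
  seg 4: left by d11 = 74/5 → (-42/5, -362/25)
  seg 5: left by d9 = 1/6 → (-257/30, -362/25)
  seg 6: down by d11 = 74/5 → (-257/30, -732/25)
  seg 7: down by d7 = 4/3 → (-257/30, -2296/75)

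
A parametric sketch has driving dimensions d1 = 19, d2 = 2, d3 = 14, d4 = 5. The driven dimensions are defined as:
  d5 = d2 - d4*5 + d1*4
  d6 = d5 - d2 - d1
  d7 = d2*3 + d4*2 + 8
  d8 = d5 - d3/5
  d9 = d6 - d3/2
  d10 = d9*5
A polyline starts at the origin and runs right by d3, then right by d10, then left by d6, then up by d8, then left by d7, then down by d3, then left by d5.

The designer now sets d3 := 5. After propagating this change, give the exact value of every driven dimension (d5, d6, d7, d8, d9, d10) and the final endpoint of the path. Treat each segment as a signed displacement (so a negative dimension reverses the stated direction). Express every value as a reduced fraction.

d5 = 53
d6 = 32
d7 = 24
d8 = 52
d9 = 59/2
d10 = 295/2
endpoint = (87/2, 47)

Apply edit: d3 := 5
  d5 = d2 - d4*5 + d1*4 = 53
  d6 = d5 - d2 - d1 = 32
  d7 = d2*3 + d4*2 + 8 = 24
  d8 = d5 - d3/5 = 52
  d9 = d6 - d3/2 = 59/2
  d10 = d9*5 = 295/2
Walk from origin (0, 0):
  seg 1: right by d3 = 5 → (5, 0)
  seg 2: right by d10 = 295/2 → (305/2, 0)
  seg 3: left by d6 = 32 → (241/2, 0)
  seg 4: up by d8 = 52 → (241/2, 52)
  seg 5: left by d7 = 24 → (193/2, 52)
  seg 6: down by d3 = 5 → (193/2, 47)
  seg 7: left by d5 = 53 → (87/2, 47)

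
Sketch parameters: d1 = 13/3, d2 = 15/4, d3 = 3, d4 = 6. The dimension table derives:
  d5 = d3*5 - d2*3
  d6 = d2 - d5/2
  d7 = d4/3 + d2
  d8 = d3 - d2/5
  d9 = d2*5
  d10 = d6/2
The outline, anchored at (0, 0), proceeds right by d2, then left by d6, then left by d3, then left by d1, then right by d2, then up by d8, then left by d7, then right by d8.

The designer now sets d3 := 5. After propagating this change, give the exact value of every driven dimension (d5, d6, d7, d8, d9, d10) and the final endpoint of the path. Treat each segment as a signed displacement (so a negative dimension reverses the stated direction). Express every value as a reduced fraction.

d5 = 55/4
d6 = -25/8
d7 = 23/4
d8 = 17/4
d9 = 75/4
d10 = -25/16
endpoint = (-5/24, 17/4)

Apply edit: d3 := 5
  d5 = d3*5 - d2*3 = 55/4
  d6 = d2 - d5/2 = -25/8
  d7 = d4/3 + d2 = 23/4
  d8 = d3 - d2/5 = 17/4
  d9 = d2*5 = 75/4
  d10 = d6/2 = -25/16
Walk from origin (0, 0):
  seg 1: right by d2 = 15/4 → (15/4, 0)
  seg 2: left by d6 = -25/8 → (55/8, 0)
  seg 3: left by d3 = 5 → (15/8, 0)
  seg 4: left by d1 = 13/3 → (-59/24, 0)
  seg 5: right by d2 = 15/4 → (31/24, 0)
  seg 6: up by d8 = 17/4 → (31/24, 17/4)
  seg 7: left by d7 = 23/4 → (-107/24, 17/4)
  seg 8: right by d8 = 17/4 → (-5/24, 17/4)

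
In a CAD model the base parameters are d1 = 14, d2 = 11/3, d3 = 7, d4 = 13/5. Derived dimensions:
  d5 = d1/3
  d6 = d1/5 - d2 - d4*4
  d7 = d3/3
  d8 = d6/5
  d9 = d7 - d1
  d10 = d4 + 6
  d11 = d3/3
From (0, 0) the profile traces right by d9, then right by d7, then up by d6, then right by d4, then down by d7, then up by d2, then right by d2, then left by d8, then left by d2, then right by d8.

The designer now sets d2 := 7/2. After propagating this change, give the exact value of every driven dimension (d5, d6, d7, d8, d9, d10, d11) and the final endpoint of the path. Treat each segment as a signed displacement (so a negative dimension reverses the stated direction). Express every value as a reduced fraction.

d5 = 14/3
d6 = -111/10
d7 = 7/3
d8 = -111/50
d9 = -35/3
d10 = 43/5
d11 = 7/3
endpoint = (-101/15, -149/15)

Apply edit: d2 := 7/2
  d5 = d1/3 = 14/3
  d6 = d1/5 - d2 - d4*4 = -111/10
  d7 = d3/3 = 7/3
  d8 = d6/5 = -111/50
  d9 = d7 - d1 = -35/3
  d10 = d4 + 6 = 43/5
  d11 = d3/3 = 7/3
Walk from origin (0, 0):
  seg 1: right by d9 = -35/3 → (-35/3, 0)
  seg 2: right by d7 = 7/3 → (-28/3, 0)
  seg 3: up by d6 = -111/10 → (-28/3, -111/10)
  seg 4: right by d4 = 13/5 → (-101/15, -111/10)
  seg 5: down by d7 = 7/3 → (-101/15, -403/30)
  seg 6: up by d2 = 7/2 → (-101/15, -149/15)
  seg 7: right by d2 = 7/2 → (-97/30, -149/15)
  seg 8: left by d8 = -111/50 → (-76/75, -149/15)
  seg 9: left by d2 = 7/2 → (-677/150, -149/15)
  seg 10: right by d8 = -111/50 → (-101/15, -149/15)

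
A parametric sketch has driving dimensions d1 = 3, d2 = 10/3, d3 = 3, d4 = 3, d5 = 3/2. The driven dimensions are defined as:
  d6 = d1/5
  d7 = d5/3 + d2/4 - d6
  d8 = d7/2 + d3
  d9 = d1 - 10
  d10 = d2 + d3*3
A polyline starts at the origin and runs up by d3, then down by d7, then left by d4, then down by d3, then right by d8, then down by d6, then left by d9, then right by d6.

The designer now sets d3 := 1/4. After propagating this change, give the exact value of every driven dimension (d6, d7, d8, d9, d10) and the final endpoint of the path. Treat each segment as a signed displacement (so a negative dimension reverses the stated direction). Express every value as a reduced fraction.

Apply edit: d3 := 1/4
  d6 = d1/5 = 3/5
  d7 = d5/3 + d2/4 - d6 = 11/15
  d8 = d7/2 + d3 = 37/60
  d9 = d1 - 10 = -7
  d10 = d2 + d3*3 = 49/12
Walk from origin (0, 0):
  seg 1: up by d3 = 1/4 → (0, 1/4)
  seg 2: down by d7 = 11/15 → (0, -29/60)
  seg 3: left by d4 = 3 → (-3, -29/60)
  seg 4: down by d3 = 1/4 → (-3, -11/15)
  seg 5: right by d8 = 37/60 → (-143/60, -11/15)
  seg 6: down by d6 = 3/5 → (-143/60, -4/3)
  seg 7: left by d9 = -7 → (277/60, -4/3)
  seg 8: right by d6 = 3/5 → (313/60, -4/3)

d6 = 3/5
d7 = 11/15
d8 = 37/60
d9 = -7
d10 = 49/12
endpoint = (313/60, -4/3)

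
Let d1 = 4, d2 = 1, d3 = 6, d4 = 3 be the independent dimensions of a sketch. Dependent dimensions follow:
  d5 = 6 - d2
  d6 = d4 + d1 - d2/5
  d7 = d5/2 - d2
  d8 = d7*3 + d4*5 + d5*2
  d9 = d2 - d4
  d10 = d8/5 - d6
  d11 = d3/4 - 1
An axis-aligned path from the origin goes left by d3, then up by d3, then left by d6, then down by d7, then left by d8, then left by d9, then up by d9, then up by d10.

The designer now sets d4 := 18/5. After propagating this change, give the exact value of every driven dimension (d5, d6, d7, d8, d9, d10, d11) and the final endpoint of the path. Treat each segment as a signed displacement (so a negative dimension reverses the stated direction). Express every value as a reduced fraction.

Apply edit: d4 := 18/5
  d5 = 6 - d2 = 5
  d6 = d4 + d1 - d2/5 = 37/5
  d7 = d5/2 - d2 = 3/2
  d8 = d7*3 + d4*5 + d5*2 = 65/2
  d9 = d2 - d4 = -13/5
  d10 = d8/5 - d6 = -9/10
  d11 = d3/4 - 1 = 1/2
Walk from origin (0, 0):
  seg 1: left by d3 = 6 → (-6, 0)
  seg 2: up by d3 = 6 → (-6, 6)
  seg 3: left by d6 = 37/5 → (-67/5, 6)
  seg 4: down by d7 = 3/2 → (-67/5, 9/2)
  seg 5: left by d8 = 65/2 → (-459/10, 9/2)
  seg 6: left by d9 = -13/5 → (-433/10, 9/2)
  seg 7: up by d9 = -13/5 → (-433/10, 19/10)
  seg 8: up by d10 = -9/10 → (-433/10, 1)

d5 = 5
d6 = 37/5
d7 = 3/2
d8 = 65/2
d9 = -13/5
d10 = -9/10
d11 = 1/2
endpoint = (-433/10, 1)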